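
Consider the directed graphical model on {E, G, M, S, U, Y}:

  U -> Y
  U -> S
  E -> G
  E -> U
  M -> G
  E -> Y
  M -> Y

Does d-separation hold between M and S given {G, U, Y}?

Yes — M and S are d-separated given {G, U, Y}.

We examine all 4 paths between M and S:
  1. M → G ← E → U → S — G:collider[open]; E:fork[open]; U:chain[blocks] ⇒ blocked
  2. M → G ← E → Y ← U → S — G:collider[open]; E:fork[open]; Y:collider[open]; U:fork[blocks] ⇒ blocked
  3. M → Y ← E → U → S — Y:collider[open]; E:fork[open]; U:chain[blocks] ⇒ blocked
  4. M → Y ← U → S — Y:collider[open]; U:fork[blocks] ⇒ blocked
Every path is blocked, so M and S are d-separated given {G, U, Y}.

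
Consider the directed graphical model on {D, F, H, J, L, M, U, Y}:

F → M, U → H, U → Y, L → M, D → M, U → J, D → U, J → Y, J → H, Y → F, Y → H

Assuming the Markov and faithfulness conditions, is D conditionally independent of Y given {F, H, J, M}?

6 paths connect D and Y; each must be blocked for d-separation to hold:
Path 1: D → U → J → Y
  J is a chain here and J is conditioned on, so the path is blocked at J.
Path 2: D → U → J → H ← Y
  J is a chain here and J is conditioned on, so the path is blocked at J.
Path 3: D → U → Y
  U is a chain and U is not conditioned on — no node blocks this path, so it is active.
Path 4: D → U → H ← J → Y
  J is a fork here and J is conditioned on, so the path is blocked at J.
Path 5: D → U → H ← Y
  U is a chain and U is not conditioned on; H is a collider and H is conditioned on, which opens it — no node blocks this path, so it is active.
Path 6: D → M ← F ← Y
  F is a chain here and F is conditioned on, so the path is blocked at F.
Since the path D → U → Y is active, D and Y are not d-separated given {F, H, J, M}.

No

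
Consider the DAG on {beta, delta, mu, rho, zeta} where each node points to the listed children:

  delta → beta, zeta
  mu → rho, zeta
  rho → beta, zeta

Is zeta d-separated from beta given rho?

No

There are 3 undirected paths between zeta and beta; checking each against the conditioning set {rho}:
  1. zeta ← delta → beta — delta:fork[open] ⇒ active
  2. zeta ← mu → rho → beta — mu:fork[open]; rho:chain[blocks] ⇒ blocked
  3. zeta ← rho → beta — rho:fork[blocks] ⇒ blocked
At least one path is unblocked, so d-separation fails.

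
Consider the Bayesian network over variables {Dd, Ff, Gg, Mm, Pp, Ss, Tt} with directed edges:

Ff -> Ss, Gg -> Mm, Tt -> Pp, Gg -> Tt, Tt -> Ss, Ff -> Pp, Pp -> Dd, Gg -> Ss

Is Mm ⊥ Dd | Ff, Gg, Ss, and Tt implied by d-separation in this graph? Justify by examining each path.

4 paths connect Mm and Dd; each must be blocked for d-separation to hold:
  1. Mm ← Gg → Tt → Ss ← Ff → Pp → Dd — Gg:fork[blocks]; Tt:chain[blocks]; Ss:collider[open]; Ff:fork[blocks]; Pp:chain[open] ⇒ blocked
  2. Mm ← Gg → Tt → Pp → Dd — Gg:fork[blocks]; Tt:chain[blocks]; Pp:chain[open] ⇒ blocked
  3. Mm ← Gg → Ss ← Ff → Pp → Dd — Gg:fork[blocks]; Ss:collider[open]; Ff:fork[blocks]; Pp:chain[open] ⇒ blocked
  4. Mm ← Gg → Ss ← Tt → Pp → Dd — Gg:fork[blocks]; Ss:collider[open]; Tt:fork[blocks]; Pp:chain[open] ⇒ blocked
Since every path is blocked, d-separation holds.

Yes — Mm and Dd are d-separated given {Ff, Gg, Ss, Tt}.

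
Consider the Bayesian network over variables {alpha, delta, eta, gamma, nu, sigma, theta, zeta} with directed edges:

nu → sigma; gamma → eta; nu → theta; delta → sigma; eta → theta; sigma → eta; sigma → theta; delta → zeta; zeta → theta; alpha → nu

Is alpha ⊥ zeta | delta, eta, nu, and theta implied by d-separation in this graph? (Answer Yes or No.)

Yes — alpha and zeta are d-separated given {delta, eta, nu, theta}.

We examine all 6 paths between alpha and zeta:
Path 1: alpha → nu → sigma ← delta → zeta
  nu is a chain here and nu is conditioned on, so the path is blocked at nu.
Path 2: alpha → nu → sigma → eta → theta ← zeta
  nu is a chain here and nu is conditioned on, so the path is blocked at nu.
Path 3: alpha → nu → sigma → theta ← zeta
  nu is a chain here and nu is conditioned on, so the path is blocked at nu.
Path 4: alpha → nu → theta ← eta ← sigma ← delta → zeta
  nu is a chain here and nu is conditioned on, so the path is blocked at nu.
Path 5: alpha → nu → theta ← sigma ← delta → zeta
  nu is a chain here and nu is conditioned on, so the path is blocked at nu.
Path 6: alpha → nu → theta ← zeta
  nu is a chain here and nu is conditioned on, so the path is blocked at nu.
All paths are blocked; alpha ⊥ zeta | {delta, eta, nu, theta} holds.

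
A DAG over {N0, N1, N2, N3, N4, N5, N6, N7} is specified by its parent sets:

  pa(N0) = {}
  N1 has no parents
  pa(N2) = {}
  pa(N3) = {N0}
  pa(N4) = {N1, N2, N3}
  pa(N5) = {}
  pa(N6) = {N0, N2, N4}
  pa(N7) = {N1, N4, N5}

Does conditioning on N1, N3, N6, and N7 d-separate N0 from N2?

Enumerating the 4 paths from N0 to N2 and testing each for blocking by {N1, N3, N6, N7}:
Path 1: N0 → N6 ← N4 ← N2
  N6 is a collider and N6 is conditioned on, which opens it; N4 is a chain and N4 is not conditioned on — no node blocks this path, so it is active.
Path 2: N0 → N6 ← N2
  N6 is a collider and N6 is conditioned on, which opens it — no node blocks this path, so it is active.
Path 3: N0 → N3 → N4 → N6 ← N2
  N3 is a chain here and N3 is conditioned on, so the path is blocked at N3.
Path 4: N0 → N3 → N4 ← N2
  N3 is a chain here and N3 is conditioned on, so the path is blocked at N3.
At least one path is unblocked, so d-separation fails.

No — N0 and N2 are not d-separated given {N1, N3, N6, N7}.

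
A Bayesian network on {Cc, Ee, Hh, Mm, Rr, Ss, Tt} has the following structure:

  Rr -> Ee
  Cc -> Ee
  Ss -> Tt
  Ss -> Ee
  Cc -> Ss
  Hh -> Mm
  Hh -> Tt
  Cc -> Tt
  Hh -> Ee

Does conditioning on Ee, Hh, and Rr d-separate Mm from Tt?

Yes — Mm and Tt are d-separated given {Ee, Hh, Rr}.

There are 5 undirected paths between Mm and Tt; checking each against the conditioning set {Ee, Hh, Rr}:
  1. Mm ← Hh → Tt — Hh:fork[blocks] ⇒ blocked
  2. Mm ← Hh → Ee ← Cc → Tt — Hh:fork[blocks]; Ee:collider[open]; Cc:fork[open] ⇒ blocked
  3. Mm ← Hh → Ee ← Cc → Ss → Tt — Hh:fork[blocks]; Ee:collider[open]; Cc:fork[open]; Ss:chain[open] ⇒ blocked
  4. Mm ← Hh → Ee ← Ss → Tt — Hh:fork[blocks]; Ee:collider[open]; Ss:fork[open] ⇒ blocked
  5. Mm ← Hh → Ee ← Ss ← Cc → Tt — Hh:fork[blocks]; Ee:collider[open]; Ss:chain[open]; Cc:fork[open] ⇒ blocked
All paths are blocked; Mm ⊥ Tt | {Ee, Hh, Rr} holds.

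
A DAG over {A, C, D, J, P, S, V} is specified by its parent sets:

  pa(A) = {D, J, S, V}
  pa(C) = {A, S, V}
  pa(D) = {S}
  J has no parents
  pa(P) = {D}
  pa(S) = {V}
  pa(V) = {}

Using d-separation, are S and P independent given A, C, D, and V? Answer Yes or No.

Yes

6 paths connect S and P; each must be blocked for d-separation to hold:
  1. S → C ← V → A ← D → P — C:collider[open]; V:fork[blocks]; A:collider[open]; D:fork[blocks] ⇒ blocked
  2. S → C ← A ← D → P — C:collider[open]; A:chain[blocks]; D:fork[blocks] ⇒ blocked
  3. S → D → P — D:chain[blocks] ⇒ blocked
  4. S ← V → C ← A ← D → P — V:fork[blocks]; C:collider[open]; A:chain[blocks]; D:fork[blocks] ⇒ blocked
  5. S ← V → A ← D → P — V:fork[blocks]; A:collider[open]; D:fork[blocks] ⇒ blocked
  6. S → A ← D → P — A:collider[open]; D:fork[blocks] ⇒ blocked
Since every path is blocked, d-separation holds.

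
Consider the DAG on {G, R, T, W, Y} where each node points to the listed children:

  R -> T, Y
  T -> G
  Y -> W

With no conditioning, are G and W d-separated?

Only one path connects G and W:
  1. G ← T ← R → Y → W — T:chain[open]; R:fork[open]; Y:chain[open] ⇒ active
Since the path G ← T ← R → Y → W is active, G and W are not d-separated given ∅.

No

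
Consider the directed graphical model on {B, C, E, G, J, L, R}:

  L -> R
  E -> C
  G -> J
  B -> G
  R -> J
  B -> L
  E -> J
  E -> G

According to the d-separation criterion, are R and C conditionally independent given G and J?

No

4 paths connect R and C; each must be blocked for d-separation to hold:
Path 1: R ← L ← B → G ← E → C
  L is a chain and L is not conditioned on; B is a fork and B is not conditioned on; G is a collider and G is conditioned on, which opens it; E is a fork and E is not conditioned on — no node blocks this path, so it is active.
Path 2: R ← L ← B → G → J ← E → C
  G is a chain here and G is conditioned on, so the path is blocked at G.
Path 3: R → J ← E → C
  J is a collider and J is conditioned on, which opens it; E is a fork and E is not conditioned on — no node blocks this path, so it is active.
Path 4: R → J ← G ← E → C
  G is a chain here and G is conditioned on, so the path is blocked at G.
Because an active path exists, R and C are not d-separated.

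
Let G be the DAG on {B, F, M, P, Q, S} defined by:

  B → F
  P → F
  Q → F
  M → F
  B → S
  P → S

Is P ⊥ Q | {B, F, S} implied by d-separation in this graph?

No

We examine all 2 paths between P and Q:
Path 1: P → S ← B → F ← Q
  B is a fork here and B is conditioned on, so the path is blocked at B.
Path 2: P → F ← Q
  F is a collider and F is conditioned on, which opens it — no node blocks this path, so it is active.
Since the path P → F ← Q is active, P and Q are not d-separated given {B, F, S}.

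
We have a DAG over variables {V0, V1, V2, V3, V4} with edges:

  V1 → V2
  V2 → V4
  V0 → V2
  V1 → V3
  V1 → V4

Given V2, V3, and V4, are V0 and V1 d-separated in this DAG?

Enumerating the 2 paths from V0 to V1 and testing each for blocking by {V2, V3, V4}:
Path 1: V0 → V2 ← V1
  V2 is a collider and V2 is conditioned on, which opens it — no node blocks this path, so it is active.
Path 2: V0 → V2 → V4 ← V1
  V2 is a chain here and V2 is conditioned on, so the path is blocked at V2.
At least one path is unblocked, so d-separation fails.

No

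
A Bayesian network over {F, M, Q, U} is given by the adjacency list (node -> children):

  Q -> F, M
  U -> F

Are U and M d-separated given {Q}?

There is one path between U and M:
Path 1: U → F ← Q → M
  F is a collider here and neither F nor any of its descendants is conditioned on, so the collider stays closed — the path is blocked at F.
Since every path is blocked, d-separation holds.

Yes — U and M are d-separated given {Q}.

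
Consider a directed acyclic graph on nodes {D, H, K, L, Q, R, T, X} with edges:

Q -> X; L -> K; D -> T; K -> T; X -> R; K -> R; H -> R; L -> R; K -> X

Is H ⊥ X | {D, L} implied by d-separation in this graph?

Yes — H and X are d-separated given {D, L}.

We examine all 3 paths between H and X:
Path 1: H → R ← K → X
  R is a collider here and neither R nor any of its descendants is conditioned on, so the collider stays closed — the path is blocked at R.
Path 2: H → R ← X
  R is a collider here and neither R nor any of its descendants is conditioned on, so the collider stays closed — the path is blocked at R.
Path 3: H → R ← L → K → X
  R is a collider here and neither R nor any of its descendants is conditioned on, so the collider stays closed — the path is blocked at R.
Since every path is blocked, d-separation holds.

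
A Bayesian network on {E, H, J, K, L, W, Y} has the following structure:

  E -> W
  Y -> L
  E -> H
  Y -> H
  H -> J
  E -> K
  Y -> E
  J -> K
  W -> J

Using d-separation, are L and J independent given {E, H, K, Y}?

Yes

There are 6 undirected paths between L and J; checking each against the conditioning set {E, H, K, Y}:
  1. L ← Y → E → K ← J — Y:fork[blocks]; E:chain[blocks]; K:collider[open] ⇒ blocked
  2. L ← Y → E → H → J — Y:fork[blocks]; E:chain[blocks]; H:chain[blocks] ⇒ blocked
  3. L ← Y → E → W → J — Y:fork[blocks]; E:chain[blocks]; W:chain[open] ⇒ blocked
  4. L ← Y → H ← E → K ← J — Y:fork[blocks]; H:collider[open]; E:fork[blocks]; K:collider[open] ⇒ blocked
  5. L ← Y → H ← E → W → J — Y:fork[blocks]; H:collider[open]; E:fork[blocks]; W:chain[open] ⇒ blocked
  6. L ← Y → H → J — Y:fork[blocks]; H:chain[blocks] ⇒ blocked
Every path is blocked, so L and J are d-separated given {E, H, K, Y}.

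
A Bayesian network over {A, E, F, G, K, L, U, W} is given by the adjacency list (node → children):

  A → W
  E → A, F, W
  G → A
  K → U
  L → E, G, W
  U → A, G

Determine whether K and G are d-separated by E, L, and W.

No — K and G are not d-separated given {E, L, W}.

We examine all 6 paths between K and G:
Path 1: K → U → A → W ← L → G
  L is a fork here and L is conditioned on, so the path is blocked at L.
Path 2: K → U → A → W ← E ← L → G
  E is a chain here and E is conditioned on, so the path is blocked at E.
Path 3: K → U → A ← G
  U is a chain and U is not conditioned on; A is a collider and its descendant W is conditioned on, which opens it — no node blocks this path, so it is active.
Path 4: K → U → A ← E → W ← L → G
  E is a fork here and E is conditioned on, so the path is blocked at E.
Path 5: K → U → A ← E ← L → G
  E is a chain here and E is conditioned on, so the path is blocked at E.
Path 6: K → U → G
  U is a chain and U is not conditioned on — no node blocks this path, so it is active.
At least one path is unblocked, so d-separation fails.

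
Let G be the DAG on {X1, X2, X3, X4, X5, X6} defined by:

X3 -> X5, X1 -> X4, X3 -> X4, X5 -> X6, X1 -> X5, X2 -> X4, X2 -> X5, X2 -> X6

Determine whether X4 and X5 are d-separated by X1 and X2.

There are 4 undirected paths between X4 and X5; checking each against the conditioning set {X1, X2}:
  1. X4 ← X3 → X5 — X3:fork[open] ⇒ active
  2. X4 ← X2 → X5 — X2:fork[blocks] ⇒ blocked
  3. X4 ← X2 → X6 ← X5 — X2:fork[blocks]; X6:collider[blocks] ⇒ blocked
  4. X4 ← X1 → X5 — X1:fork[blocks] ⇒ blocked
Because an active path exists, X4 and X5 are not d-separated.

No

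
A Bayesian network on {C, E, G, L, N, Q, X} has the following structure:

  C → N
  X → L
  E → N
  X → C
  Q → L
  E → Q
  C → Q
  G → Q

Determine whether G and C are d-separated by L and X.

Enumerating the 3 paths from G to C and testing each for blocking by {L, X}:
Path 1: G → Q ← E → N ← C
  N is a collider here and neither N nor any of its descendants is conditioned on, so the collider stays closed — the path is blocked at N.
Path 2: G → Q → L ← X → C
  X is a fork here and X is conditioned on, so the path is blocked at X.
Path 3: G → Q ← C
  Q is a collider and its descendant L is conditioned on, which opens it — no node blocks this path, so it is active.
Since the path G → Q ← C is active, G and C are not d-separated given {L, X}.

No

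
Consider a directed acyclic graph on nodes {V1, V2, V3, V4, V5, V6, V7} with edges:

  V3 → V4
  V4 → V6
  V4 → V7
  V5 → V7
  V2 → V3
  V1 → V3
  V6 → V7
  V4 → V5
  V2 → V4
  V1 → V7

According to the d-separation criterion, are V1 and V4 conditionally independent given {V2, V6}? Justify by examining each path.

We examine all 5 paths between V1 and V4:
Path 1: V1 → V3 ← V2 → V4
  V2 is a fork here and V2 is conditioned on, so the path is blocked at V2.
Path 2: V1 → V3 → V4
  V3 is a chain and V3 is not conditioned on — no node blocks this path, so it is active.
Path 3: V1 → V7 ← V6 ← V4
  V7 is a collider here and neither V7 nor any of its descendants is conditioned on, so the collider stays closed — the path is blocked at V7.
Path 4: V1 → V7 ← V5 ← V4
  V7 is a collider here and neither V7 nor any of its descendants is conditioned on, so the collider stays closed — the path is blocked at V7.
Path 5: V1 → V7 ← V4
  V7 is a collider here and neither V7 nor any of its descendants is conditioned on, so the collider stays closed — the path is blocked at V7.
Because an active path exists, V1 and V4 are not d-separated.

No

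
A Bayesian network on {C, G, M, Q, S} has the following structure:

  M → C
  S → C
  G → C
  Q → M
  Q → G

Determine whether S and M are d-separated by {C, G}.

No

We examine all 2 paths between S and M:
  1. S → C ← M — C:collider[open] ⇒ active
  2. S → C ← G ← Q → M — C:collider[open]; G:chain[blocks]; Q:fork[open] ⇒ blocked
Since the path S → C ← M is active, S and M are not d-separated given {C, G}.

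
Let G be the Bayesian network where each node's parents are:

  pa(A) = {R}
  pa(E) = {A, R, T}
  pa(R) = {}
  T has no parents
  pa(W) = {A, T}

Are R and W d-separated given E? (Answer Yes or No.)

No — R and W are not d-separated given {E}.

Enumerating the 4 paths from R to W and testing each for blocking by {E}:
Path 1: R → A → E ← T → W
  A is a chain and A is not conditioned on; E is a collider and E is conditioned on, which opens it; T is a fork and T is not conditioned on — no node blocks this path, so it is active.
Path 2: R → A → W
  A is a chain and A is not conditioned on — no node blocks this path, so it is active.
Path 3: R → E ← A → W
  E is a collider and E is conditioned on, which opens it; A is a fork and A is not conditioned on — no node blocks this path, so it is active.
Path 4: R → E ← T → W
  E is a collider and E is conditioned on, which opens it; T is a fork and T is not conditioned on — no node blocks this path, so it is active.
At least one path is unblocked, so d-separation fails.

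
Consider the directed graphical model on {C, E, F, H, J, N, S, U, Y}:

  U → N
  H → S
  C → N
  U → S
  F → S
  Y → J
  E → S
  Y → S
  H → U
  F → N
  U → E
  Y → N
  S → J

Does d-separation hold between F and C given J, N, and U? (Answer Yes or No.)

No

We examine all 6 paths between F and C:
Path 1: F → S ← H → U → N ← C
  U is a chain here and U is conditioned on, so the path is blocked at U.
Path 2: F → S ← U → N ← C
  U is a fork here and U is conditioned on, so the path is blocked at U.
Path 3: F → S ← E ← U → N ← C
  U is a fork here and U is conditioned on, so the path is blocked at U.
Path 4: F → S → J ← Y → N ← C
  S is a chain and S is not conditioned on; J is a collider and J is conditioned on, which opens it; Y is a fork and Y is not conditioned on; N is a collider and N is conditioned on, which opens it — no node blocks this path, so it is active.
Path 5: F → S ← Y → N ← C
  S is a collider and its descendant J is conditioned on, which opens it; Y is a fork and Y is not conditioned on; N is a collider and N is conditioned on, which opens it — no node blocks this path, so it is active.
Path 6: F → N ← C
  N is a collider and N is conditioned on, which opens it — no node blocks this path, so it is active.
At least one path is unblocked, so d-separation fails.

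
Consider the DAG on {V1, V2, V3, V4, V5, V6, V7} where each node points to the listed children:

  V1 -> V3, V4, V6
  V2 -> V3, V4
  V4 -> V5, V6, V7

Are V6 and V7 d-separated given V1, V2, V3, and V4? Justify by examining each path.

Yes

Enumerating the 3 paths from V6 to V7 and testing each for blocking by {V1, V2, V3, V4}:
Path 1: V6 ← V1 → V3 ← V2 → V4 → V7
  V1 is a fork here and V1 is conditioned on, so the path is blocked at V1.
Path 2: V6 ← V1 → V4 → V7
  V1 is a fork here and V1 is conditioned on, so the path is blocked at V1.
Path 3: V6 ← V4 → V7
  V4 is a fork here and V4 is conditioned on, so the path is blocked at V4.
Every path is blocked, so V6 and V7 are d-separated given {V1, V2, V3, V4}.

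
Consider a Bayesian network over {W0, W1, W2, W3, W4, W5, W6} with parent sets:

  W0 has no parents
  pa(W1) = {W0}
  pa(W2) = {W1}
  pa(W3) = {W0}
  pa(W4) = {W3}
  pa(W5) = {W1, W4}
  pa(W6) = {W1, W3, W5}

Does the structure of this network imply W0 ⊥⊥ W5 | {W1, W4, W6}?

We examine all 6 paths between W0 and W5:
Path 1: W0 → W3 → W4 → W5
  W4 is a chain here and W4 is conditioned on, so the path is blocked at W4.
Path 2: W0 → W3 → W6 ← W5
  W3 is a chain and W3 is not conditioned on; W6 is a collider and W6 is conditioned on, which opens it — no node blocks this path, so it is active.
Path 3: W0 → W3 → W6 ← W1 → W5
  W1 is a fork here and W1 is conditioned on, so the path is blocked at W1.
Path 4: W0 → W1 → W6 ← W3 → W4 → W5
  W1 is a chain here and W1 is conditioned on, so the path is blocked at W1.
Path 5: W0 → W1 → W6 ← W5
  W1 is a chain here and W1 is conditioned on, so the path is blocked at W1.
Path 6: W0 → W1 → W5
  W1 is a chain here and W1 is conditioned on, so the path is blocked at W1.
At least one path is unblocked, so d-separation fails.

No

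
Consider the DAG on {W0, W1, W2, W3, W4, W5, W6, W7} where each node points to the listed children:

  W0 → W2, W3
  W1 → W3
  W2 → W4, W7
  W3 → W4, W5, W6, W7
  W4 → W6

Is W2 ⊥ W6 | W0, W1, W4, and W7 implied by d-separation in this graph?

No

6 paths connect W2 and W6; each must be blocked for d-separation to hold:
Path 1: W2 ← W0 → W3 → W6
  W0 is a fork here and W0 is conditioned on, so the path is blocked at W0.
Path 2: W2 ← W0 → W3 → W4 → W6
  W0 is a fork here and W0 is conditioned on, so the path is blocked at W0.
Path 3: W2 → W7 ← W3 → W6
  W7 is a collider and W7 is conditioned on, which opens it; W3 is a fork and W3 is not conditioned on — no node blocks this path, so it is active.
Path 4: W2 → W7 ← W3 → W4 → W6
  W4 is a chain here and W4 is conditioned on, so the path is blocked at W4.
Path 5: W2 → W4 → W6
  W4 is a chain here and W4 is conditioned on, so the path is blocked at W4.
Path 6: W2 → W4 ← W3 → W6
  W4 is a collider and W4 is conditioned on, which opens it; W3 is a fork and W3 is not conditioned on — no node blocks this path, so it is active.
At least one path is unblocked, so d-separation fails.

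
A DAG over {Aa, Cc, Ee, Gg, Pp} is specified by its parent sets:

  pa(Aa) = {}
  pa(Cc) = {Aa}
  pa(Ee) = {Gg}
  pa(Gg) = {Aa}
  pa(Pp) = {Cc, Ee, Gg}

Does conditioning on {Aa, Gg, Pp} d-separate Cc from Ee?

There are 4 undirected paths between Cc and Ee; checking each against the conditioning set {Aa, Gg, Pp}:
  1. Cc → Pp ← Ee — Pp:collider[open] ⇒ active
  2. Cc → Pp ← Gg → Ee — Pp:collider[open]; Gg:fork[blocks] ⇒ blocked
  3. Cc ← Aa → Gg → Ee — Aa:fork[blocks]; Gg:chain[blocks] ⇒ blocked
  4. Cc ← Aa → Gg → Pp ← Ee — Aa:fork[blocks]; Gg:chain[blocks]; Pp:collider[open] ⇒ blocked
At least one path is unblocked, so d-separation fails.

No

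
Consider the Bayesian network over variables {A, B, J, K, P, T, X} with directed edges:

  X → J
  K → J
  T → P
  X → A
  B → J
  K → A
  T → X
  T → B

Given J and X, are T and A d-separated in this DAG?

No

We examine all 4 paths between T and A:
Path 1: T → B → J ← K → A
  B is a chain and B is not conditioned on; J is a collider and J is conditioned on, which opens it; K is a fork and K is not conditioned on — no node blocks this path, so it is active.
Path 2: T → B → J ← X → A
  X is a fork here and X is conditioned on, so the path is blocked at X.
Path 3: T → X → J ← K → A
  X is a chain here and X is conditioned on, so the path is blocked at X.
Path 4: T → X → A
  X is a chain here and X is conditioned on, so the path is blocked at X.
Because an active path exists, T and A are not d-separated.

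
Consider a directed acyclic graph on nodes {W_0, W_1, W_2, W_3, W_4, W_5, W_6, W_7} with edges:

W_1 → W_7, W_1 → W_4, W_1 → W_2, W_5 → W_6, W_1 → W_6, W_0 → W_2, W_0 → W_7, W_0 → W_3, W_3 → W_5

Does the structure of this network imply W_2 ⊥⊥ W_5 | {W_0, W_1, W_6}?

There are 4 undirected paths between W_2 and W_5; checking each against the conditioning set {W_0, W_1, W_6}:
Path 1: W_2 ← W_0 → W_3 → W_5
  W_0 is a fork here and W_0 is conditioned on, so the path is blocked at W_0.
Path 2: W_2 ← W_0 → W_7 ← W_1 → W_6 ← W_5
  W_0 is a fork here and W_0 is conditioned on, so the path is blocked at W_0.
Path 3: W_2 ← W_1 → W_6 ← W_5
  W_1 is a fork here and W_1 is conditioned on, so the path is blocked at W_1.
Path 4: W_2 ← W_1 → W_7 ← W_0 → W_3 → W_5
  W_1 is a fork here and W_1 is conditioned on, so the path is blocked at W_1.
Since every path is blocked, d-separation holds.

Yes — W_2 and W_5 are d-separated given {W_0, W_1, W_6}.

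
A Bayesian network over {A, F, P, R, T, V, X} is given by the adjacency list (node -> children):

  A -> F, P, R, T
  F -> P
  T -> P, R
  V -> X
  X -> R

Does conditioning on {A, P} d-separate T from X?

There are 4 undirected paths between T and X; checking each against the conditioning set {A, P}:
Path 1: T → P ← F ← A → R ← X
  A is a fork here and A is conditioned on, so the path is blocked at A.
Path 2: T → P ← A → R ← X
  A is a fork here and A is conditioned on, so the path is blocked at A.
Path 3: T ← A → R ← X
  A is a fork here and A is conditioned on, so the path is blocked at A.
Path 4: T → R ← X
  R is a collider here and neither R nor any of its descendants is conditioned on, so the collider stays closed — the path is blocked at R.
Since every path is blocked, d-separation holds.

Yes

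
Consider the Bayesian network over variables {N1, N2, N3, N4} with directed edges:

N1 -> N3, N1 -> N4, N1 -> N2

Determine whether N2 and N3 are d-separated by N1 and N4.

Yes

Only one path connects N2 and N3:
Path 1: N2 ← N1 → N3
  N1 is a fork here and N1 is conditioned on, so the path is blocked at N1.
Every path is blocked, so N2 and N3 are d-separated given {N1, N4}.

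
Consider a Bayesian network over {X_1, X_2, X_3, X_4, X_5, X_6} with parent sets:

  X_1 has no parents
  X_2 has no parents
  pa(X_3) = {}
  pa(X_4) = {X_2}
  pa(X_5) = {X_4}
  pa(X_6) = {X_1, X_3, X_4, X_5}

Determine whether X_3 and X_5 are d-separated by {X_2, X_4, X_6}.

There are 2 undirected paths between X_3 and X_5; checking each against the conditioning set {X_2, X_4, X_6}:
  1. X_3 → X_6 ← X_5 — X_6:collider[open] ⇒ active
  2. X_3 → X_6 ← X_4 → X_5 — X_6:collider[open]; X_4:fork[blocks] ⇒ blocked
Because an active path exists, X_3 and X_5 are not d-separated.

No — X_3 and X_5 are not d-separated given {X_2, X_4, X_6}.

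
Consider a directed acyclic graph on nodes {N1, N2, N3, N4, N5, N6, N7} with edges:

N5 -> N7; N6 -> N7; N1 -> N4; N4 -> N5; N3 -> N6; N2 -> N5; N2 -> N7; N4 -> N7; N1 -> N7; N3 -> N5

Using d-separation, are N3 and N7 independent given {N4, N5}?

There are 5 undirected paths between N3 and N7; checking each against the conditioning set {N4, N5}:
Path 1: N3 → N6 → N7
  N6 is a chain and N6 is not conditioned on — no node blocks this path, so it is active.
Path 2: N3 → N5 ← N4 ← N1 → N7
  N4 is a chain here and N4 is conditioned on, so the path is blocked at N4.
Path 3: N3 → N5 ← N4 → N7
  N4 is a fork here and N4 is conditioned on, so the path is blocked at N4.
Path 4: N3 → N5 → N7
  N5 is a chain here and N5 is conditioned on, so the path is blocked at N5.
Path 5: N3 → N5 ← N2 → N7
  N5 is a collider and N5 is conditioned on, which opens it; N2 is a fork and N2 is not conditioned on — no node blocks this path, so it is active.
Since the path N3 → N6 → N7 is active, N3 and N7 are not d-separated given {N4, N5}.

No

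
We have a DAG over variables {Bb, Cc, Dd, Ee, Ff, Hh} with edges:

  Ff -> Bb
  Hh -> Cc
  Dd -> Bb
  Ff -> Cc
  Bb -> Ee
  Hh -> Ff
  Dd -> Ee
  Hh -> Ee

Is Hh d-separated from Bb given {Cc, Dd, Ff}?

Yes — Hh and Bb are d-separated given {Cc, Dd, Ff}.

There are 4 undirected paths between Hh and Bb; checking each against the conditioning set {Cc, Dd, Ff}:
Path 1: Hh → Cc ← Ff → Bb
  Ff is a fork here and Ff is conditioned on, so the path is blocked at Ff.
Path 2: Hh → Ff → Bb
  Ff is a chain here and Ff is conditioned on, so the path is blocked at Ff.
Path 3: Hh → Ee ← Dd → Bb
  Ee is a collider here and neither Ee nor any of its descendants is conditioned on, so the collider stays closed — the path is blocked at Ee.
Path 4: Hh → Ee ← Bb
  Ee is a collider here and neither Ee nor any of its descendants is conditioned on, so the collider stays closed — the path is blocked at Ee.
Every path is blocked, so Hh and Bb are d-separated given {Cc, Dd, Ff}.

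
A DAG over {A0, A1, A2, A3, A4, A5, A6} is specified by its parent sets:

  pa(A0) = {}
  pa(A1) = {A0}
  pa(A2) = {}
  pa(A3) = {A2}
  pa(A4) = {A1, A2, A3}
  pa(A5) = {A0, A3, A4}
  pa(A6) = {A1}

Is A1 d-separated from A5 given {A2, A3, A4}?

No

4 paths connect A1 and A5; each must be blocked for d-separation to hold:
  1. A1 → A4 ← A3 → A5 — A4:collider[open]; A3:fork[blocks] ⇒ blocked
  2. A1 → A4 ← A2 → A3 → A5 — A4:collider[open]; A2:fork[blocks]; A3:chain[blocks] ⇒ blocked
  3. A1 → A4 → A5 — A4:chain[blocks] ⇒ blocked
  4. A1 ← A0 → A5 — A0:fork[open] ⇒ active
Since the path A1 ← A0 → A5 is active, A1 and A5 are not d-separated given {A2, A3, A4}.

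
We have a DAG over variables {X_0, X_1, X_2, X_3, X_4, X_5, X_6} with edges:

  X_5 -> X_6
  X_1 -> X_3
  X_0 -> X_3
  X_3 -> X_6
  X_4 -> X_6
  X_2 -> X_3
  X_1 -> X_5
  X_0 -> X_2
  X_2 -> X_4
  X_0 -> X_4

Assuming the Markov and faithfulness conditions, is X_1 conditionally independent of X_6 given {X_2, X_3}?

6 paths connect X_1 and X_6; each must be blocked for d-separation to hold:
Path 1: X_1 → X_5 → X_6
  X_5 is a chain and X_5 is not conditioned on — no node blocks this path, so it is active.
Path 2: X_1 → X_3 ← X_0 → X_2 → X_4 → X_6
  X_2 is a chain here and X_2 is conditioned on, so the path is blocked at X_2.
Path 3: X_1 → X_3 ← X_0 → X_4 → X_6
  X_3 is a collider and X_3 is conditioned on, which opens it; X_0 is a fork and X_0 is not conditioned on; X_4 is a chain and X_4 is not conditioned on — no node blocks this path, so it is active.
Path 4: X_1 → X_3 ← X_2 ← X_0 → X_4 → X_6
  X_2 is a chain here and X_2 is conditioned on, so the path is blocked at X_2.
Path 5: X_1 → X_3 ← X_2 → X_4 → X_6
  X_2 is a fork here and X_2 is conditioned on, so the path is blocked at X_2.
Path 6: X_1 → X_3 → X_6
  X_3 is a chain here and X_3 is conditioned on, so the path is blocked at X_3.
Since the path X_1 → X_5 → X_6 is active, X_1 and X_6 are not d-separated given {X_2, X_3}.

No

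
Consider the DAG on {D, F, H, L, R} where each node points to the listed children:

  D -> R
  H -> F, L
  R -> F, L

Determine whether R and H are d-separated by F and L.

There are 2 undirected paths between R and H; checking each against the conditioning set {F, L}:
Path 1: R → L ← H
  L is a collider and L is conditioned on, which opens it — no node blocks this path, so it is active.
Path 2: R → F ← H
  F is a collider and F is conditioned on, which opens it — no node blocks this path, so it is active.
At least one path is unblocked, so d-separation fails.

No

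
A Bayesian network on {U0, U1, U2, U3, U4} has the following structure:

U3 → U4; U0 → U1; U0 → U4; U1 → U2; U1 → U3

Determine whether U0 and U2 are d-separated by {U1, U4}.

2 paths connect U0 and U2; each must be blocked for d-separation to hold:
Path 1: U0 → U1 → U2
  U1 is a chain here and U1 is conditioned on, so the path is blocked at U1.
Path 2: U0 → U4 ← U3 ← U1 → U2
  U1 is a fork here and U1 is conditioned on, so the path is blocked at U1.
Since every path is blocked, d-separation holds.

Yes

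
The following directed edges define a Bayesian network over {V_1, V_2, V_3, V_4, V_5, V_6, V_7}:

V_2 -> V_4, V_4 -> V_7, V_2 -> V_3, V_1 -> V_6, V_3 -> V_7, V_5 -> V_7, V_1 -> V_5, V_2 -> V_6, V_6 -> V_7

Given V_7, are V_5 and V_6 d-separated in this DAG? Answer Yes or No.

No — V_5 and V_6 are not d-separated given {V_7}.

Enumerating the 4 paths from V_5 to V_6 and testing each for blocking by {V_7}:
Path 1: V_5 ← V_1 → V_6
  V_1 is a fork and V_1 is not conditioned on — no node blocks this path, so it is active.
Path 2: V_5 → V_7 ← V_6
  V_7 is a collider and V_7 is conditioned on, which opens it — no node blocks this path, so it is active.
Path 3: V_5 → V_7 ← V_4 ← V_2 → V_6
  V_7 is a collider and V_7 is conditioned on, which opens it; V_4 is a chain and V_4 is not conditioned on; V_2 is a fork and V_2 is not conditioned on — no node blocks this path, so it is active.
Path 4: V_5 → V_7 ← V_3 ← V_2 → V_6
  V_7 is a collider and V_7 is conditioned on, which opens it; V_3 is a chain and V_3 is not conditioned on; V_2 is a fork and V_2 is not conditioned on — no node blocks this path, so it is active.
At least one path is unblocked, so d-separation fails.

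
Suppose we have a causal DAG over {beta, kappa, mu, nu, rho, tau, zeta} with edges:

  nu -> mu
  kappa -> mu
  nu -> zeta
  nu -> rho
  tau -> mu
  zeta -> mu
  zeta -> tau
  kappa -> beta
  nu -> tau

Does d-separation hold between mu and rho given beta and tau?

No — mu and rho are not d-separated given {beta, tau}.

5 paths connect mu and rho; each must be blocked for d-separation to hold:
Path 1: mu ← zeta → tau ← nu → rho
  zeta is a fork and zeta is not conditioned on; tau is a collider and tau is conditioned on, which opens it; nu is a fork and nu is not conditioned on — no node blocks this path, so it is active.
Path 2: mu ← zeta ← nu → rho
  zeta is a chain and zeta is not conditioned on; nu is a fork and nu is not conditioned on — no node blocks this path, so it is active.
Path 3: mu ← tau ← zeta ← nu → rho
  tau is a chain here and tau is conditioned on, so the path is blocked at tau.
Path 4: mu ← tau ← nu → rho
  tau is a chain here and tau is conditioned on, so the path is blocked at tau.
Path 5: mu ← nu → rho
  nu is a fork and nu is not conditioned on — no node blocks this path, so it is active.
At least one path is unblocked, so d-separation fails.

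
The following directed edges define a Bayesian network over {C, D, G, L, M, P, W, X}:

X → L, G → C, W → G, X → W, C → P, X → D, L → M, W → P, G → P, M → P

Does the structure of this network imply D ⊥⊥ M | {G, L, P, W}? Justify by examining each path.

Yes

There are 4 undirected paths between D and M; checking each against the conditioning set {G, L, P, W}:
Path 1: D ← X → W → G → P ← M
  W is a chain here and W is conditioned on, so the path is blocked at W.
Path 2: D ← X → W → G → C → P ← M
  W is a chain here and W is conditioned on, so the path is blocked at W.
Path 3: D ← X → W → P ← M
  W is a chain here and W is conditioned on, so the path is blocked at W.
Path 4: D ← X → L → M
  L is a chain here and L is conditioned on, so the path is blocked at L.
All paths are blocked; D ⊥ M | {G, L, P, W} holds.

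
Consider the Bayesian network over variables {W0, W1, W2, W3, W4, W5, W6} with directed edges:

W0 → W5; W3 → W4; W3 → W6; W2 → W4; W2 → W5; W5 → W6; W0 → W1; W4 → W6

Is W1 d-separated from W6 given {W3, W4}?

We examine all 3 paths between W1 and W6:
  1. W1 ← W0 → W5 → W6 — W0:fork[open]; W5:chain[open] ⇒ active
  2. W1 ← W0 → W5 ← W2 → W4 ← W3 → W6 — W0:fork[open]; W5:collider[blocks]; W2:fork[open]; W4:collider[open]; W3:fork[blocks] ⇒ blocked
  3. W1 ← W0 → W5 ← W2 → W4 → W6 — W0:fork[open]; W5:collider[blocks]; W2:fork[open]; W4:chain[blocks] ⇒ blocked
Since the path W1 ← W0 → W5 → W6 is active, W1 and W6 are not d-separated given {W3, W4}.

No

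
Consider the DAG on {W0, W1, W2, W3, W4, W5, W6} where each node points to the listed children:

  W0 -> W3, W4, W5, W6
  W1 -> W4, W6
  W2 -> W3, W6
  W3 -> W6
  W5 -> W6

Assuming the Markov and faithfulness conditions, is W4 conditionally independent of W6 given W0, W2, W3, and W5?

No

We examine all 5 paths between W4 and W6:
  1. W4 ← W1 → W6 — W1:fork[open] ⇒ active
  2. W4 ← W0 → W5 → W6 — W0:fork[blocks]; W5:chain[blocks] ⇒ blocked
  3. W4 ← W0 → W6 — W0:fork[blocks] ⇒ blocked
  4. W4 ← W0 → W3 → W6 — W0:fork[blocks]; W3:chain[blocks] ⇒ blocked
  5. W4 ← W0 → W3 ← W2 → W6 — W0:fork[blocks]; W3:collider[open]; W2:fork[blocks] ⇒ blocked
Because an active path exists, W4 and W6 are not d-separated.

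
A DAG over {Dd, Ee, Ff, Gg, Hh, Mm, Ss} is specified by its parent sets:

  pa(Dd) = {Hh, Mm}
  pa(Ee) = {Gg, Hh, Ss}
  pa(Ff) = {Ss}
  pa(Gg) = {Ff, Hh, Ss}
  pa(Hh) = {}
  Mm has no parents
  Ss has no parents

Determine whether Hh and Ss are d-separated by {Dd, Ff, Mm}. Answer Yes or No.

Yes

We examine all 6 paths between Hh and Ss:
Path 1: Hh → Gg ← Ff ← Ss
  Gg is a collider here and neither Gg nor any of its descendants is conditioned on, so the collider stays closed — the path is blocked at Gg.
Path 2: Hh → Gg ← Ss
  Gg is a collider here and neither Gg nor any of its descendants is conditioned on, so the collider stays closed — the path is blocked at Gg.
Path 3: Hh → Gg → Ee ← Ss
  Ee is a collider here and neither Ee nor any of its descendants is conditioned on, so the collider stays closed — the path is blocked at Ee.
Path 4: Hh → Ee ← Gg ← Ff ← Ss
  Ee is a collider here and neither Ee nor any of its descendants is conditioned on, so the collider stays closed — the path is blocked at Ee.
Path 5: Hh → Ee ← Gg ← Ss
  Ee is a collider here and neither Ee nor any of its descendants is conditioned on, so the collider stays closed — the path is blocked at Ee.
Path 6: Hh → Ee ← Ss
  Ee is a collider here and neither Ee nor any of its descendants is conditioned on, so the collider stays closed — the path is blocked at Ee.
Since every path is blocked, d-separation holds.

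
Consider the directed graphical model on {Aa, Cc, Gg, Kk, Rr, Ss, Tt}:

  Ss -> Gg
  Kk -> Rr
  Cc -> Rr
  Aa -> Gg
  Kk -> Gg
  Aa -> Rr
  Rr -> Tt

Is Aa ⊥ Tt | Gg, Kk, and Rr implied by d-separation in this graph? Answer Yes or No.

Yes

2 paths connect Aa and Tt; each must be blocked for d-separation to hold:
Path 1: Aa → Rr → Tt
  Rr is a chain here and Rr is conditioned on, so the path is blocked at Rr.
Path 2: Aa → Gg ← Kk → Rr → Tt
  Kk is a fork here and Kk is conditioned on, so the path is blocked at Kk.
All paths are blocked; Aa ⊥ Tt | {Gg, Kk, Rr} holds.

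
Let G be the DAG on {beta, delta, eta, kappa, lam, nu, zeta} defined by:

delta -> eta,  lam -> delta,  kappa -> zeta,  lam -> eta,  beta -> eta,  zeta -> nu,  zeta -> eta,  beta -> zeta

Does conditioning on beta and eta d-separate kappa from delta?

4 paths connect kappa and delta; each must be blocked for d-separation to hold:
Path 1: kappa → zeta → eta ← delta
  zeta is a chain and zeta is not conditioned on; eta is a collider and eta is conditioned on, which opens it — no node blocks this path, so it is active.
Path 2: kappa → zeta → eta ← lam → delta
  zeta is a chain and zeta is not conditioned on; eta is a collider and eta is conditioned on, which opens it; lam is a fork and lam is not conditioned on — no node blocks this path, so it is active.
Path 3: kappa → zeta ← beta → eta ← delta
  beta is a fork here and beta is conditioned on, so the path is blocked at beta.
Path 4: kappa → zeta ← beta → eta ← lam → delta
  beta is a fork here and beta is conditioned on, so the path is blocked at beta.
Because an active path exists, kappa and delta are not d-separated.

No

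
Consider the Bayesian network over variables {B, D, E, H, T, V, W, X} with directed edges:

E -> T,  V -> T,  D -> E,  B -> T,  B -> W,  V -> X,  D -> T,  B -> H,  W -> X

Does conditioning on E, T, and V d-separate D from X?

Enumerating the 4 paths from D to X and testing each for blocking by {E, T, V}:
Path 1: D → T ← B → W → X
  T is a collider and T is conditioned on, which opens it; B is a fork and B is not conditioned on; W is a chain and W is not conditioned on — no node blocks this path, so it is active.
Path 2: D → T ← V → X
  V is a fork here and V is conditioned on, so the path is blocked at V.
Path 3: D → E → T ← B → W → X
  E is a chain here and E is conditioned on, so the path is blocked at E.
Path 4: D → E → T ← V → X
  E is a chain here and E is conditioned on, so the path is blocked at E.
Because an active path exists, D and X are not d-separated.

No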